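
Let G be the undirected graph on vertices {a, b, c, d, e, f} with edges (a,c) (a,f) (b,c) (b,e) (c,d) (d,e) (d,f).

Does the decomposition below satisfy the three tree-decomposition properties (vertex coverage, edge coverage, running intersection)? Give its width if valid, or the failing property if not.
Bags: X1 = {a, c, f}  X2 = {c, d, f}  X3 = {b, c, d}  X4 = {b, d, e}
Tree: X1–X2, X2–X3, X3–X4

Yes; width 2.

Every vertex of G appears in some bag (union = {a, b, c, d, e, f}); every edge is covered by a bag; and for each vertex v the set of bags containing v is connected in the bag tree. The decomposition is therefore valid. The largest bag has 3 vertices, so the width is 2.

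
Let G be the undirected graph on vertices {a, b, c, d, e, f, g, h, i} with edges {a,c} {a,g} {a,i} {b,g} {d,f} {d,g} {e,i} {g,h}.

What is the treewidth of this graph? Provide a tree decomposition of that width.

Each bag holds 2 vertices, so the decomposition has width 1, which upper-bounds the treewidth. Since G has at least one edge (e.g. g–d), it is not an edgeless graph, so tw(G) ≥ 1. The upper and lower bounds meet at 1, so that is the treewidth.

Treewidth 1.
Bags: B1 = {d, g}  B2 = {g, h}  B3 = {d, f}  B4 = {a, g}  B5 = {a, c}  B6 = {a, i}  B7 = {b, g}  B8 = {e, i}
Tree: B1–B2, B1–B3, B1–B4, B4–B5, B4–B6, B2–B7, B6–B8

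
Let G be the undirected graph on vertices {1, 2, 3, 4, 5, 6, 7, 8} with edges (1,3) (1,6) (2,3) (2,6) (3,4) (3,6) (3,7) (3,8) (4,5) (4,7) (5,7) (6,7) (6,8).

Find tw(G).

2

A width-2 tree decomposition is:
Bags: B1 = {3, 6, 7}  B2 = {1, 3, 6}  B3 = {3, 4, 7}  B4 = {4, 5, 7}  B5 = {2, 3, 6}  B6 = {3, 6, 8}
Tree: B1–B2, B1–B3, B3–B4, B2–B5, B1–B6
Each bag holds 3 vertices, so the decomposition has width 2, which upper-bounds the treewidth. For the lower bound, the 3 vertices {3, 4, 7} are pairwise adjacent, and any tree decomposition puts a clique entirely inside one bag — forcing width ≥ 2. Therefore the treewidth is 2.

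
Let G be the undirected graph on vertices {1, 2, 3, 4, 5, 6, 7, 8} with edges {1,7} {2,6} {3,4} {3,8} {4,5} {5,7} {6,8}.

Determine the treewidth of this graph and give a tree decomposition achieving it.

Each bag holds 2 vertices, so the decomposition has width 1, which upper-bounds the treewidth. Since G has at least one edge (e.g. 1–7), it is not an edgeless graph, so tw(G) ≥ 1. The upper and lower bounds meet at 1, so that is the treewidth.

Treewidth 1.
Bags: B1 = {1, 7}  B2 = {5, 7}  B3 = {4, 5}  B4 = {3, 4}  B5 = {3, 8}  B6 = {6, 8}  B7 = {2, 6}
Tree: B1–B2, B2–B3, B3–B4, B4–B5, B5–B6, B6–B7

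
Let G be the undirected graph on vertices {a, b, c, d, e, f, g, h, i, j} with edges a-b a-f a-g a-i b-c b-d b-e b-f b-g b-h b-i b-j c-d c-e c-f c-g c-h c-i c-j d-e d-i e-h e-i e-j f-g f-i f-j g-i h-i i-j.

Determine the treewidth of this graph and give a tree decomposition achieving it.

Each bag holds 5 vertices, so the decomposition has width 4, which upper-bounds the treewidth. Conversely, {b, c, f, g, i} is a clique of size 5, and the vertices of any clique must share a bag in every tree decomposition; so some bag has ≥ 5 vertices and tw(G) ≥ 4. Combining the bounds, tw(G) = 4.

Treewidth 4.
Bags: B1 = {b, c, f, g, i}  B2 = {b, c, f, i, j}  B3 = {b, c, e, i, j}  B4 = {b, c, d, e, i}  B5 = {a, b, f, g, i}  B6 = {b, c, e, h, i}
Tree: B1–B2, B2–B3, B3–B4, B1–B5, B3–B6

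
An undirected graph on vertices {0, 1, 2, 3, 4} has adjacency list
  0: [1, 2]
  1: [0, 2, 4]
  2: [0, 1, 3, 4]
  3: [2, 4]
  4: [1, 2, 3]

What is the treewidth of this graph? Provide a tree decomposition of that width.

Every bag has size at most 3, so the width is 3 − 1 = 2 and tw(G) ≤ 2. For the lower bound, the 3 vertices {0, 1, 2} are pairwise adjacent, and any tree decomposition puts a clique entirely inside one bag — forcing width ≥ 2. Therefore the treewidth is 2.

Treewidth 2.
One such decomposition:
Bags: B1 = {1, 2, 4}  B2 = {2, 3, 4}  B3 = {0, 1, 2}
Tree: B1–B2, B1–B3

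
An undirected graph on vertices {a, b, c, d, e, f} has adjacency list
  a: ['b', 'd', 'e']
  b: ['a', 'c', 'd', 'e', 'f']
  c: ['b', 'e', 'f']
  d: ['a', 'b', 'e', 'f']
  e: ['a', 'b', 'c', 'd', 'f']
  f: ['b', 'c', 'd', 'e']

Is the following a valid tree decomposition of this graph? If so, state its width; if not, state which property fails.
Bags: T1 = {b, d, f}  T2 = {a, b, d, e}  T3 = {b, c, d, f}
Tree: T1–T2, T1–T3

A tree decomposition must satisfy three properties: every vertex lies in some bag; for every edge, both endpoints lie together in some bag; and for every vertex, the bags containing it form a connected subtree. Here edge (e,f) lies in no bag, so the decomposition is invalid.

No — edge (e,f) lies in no bag.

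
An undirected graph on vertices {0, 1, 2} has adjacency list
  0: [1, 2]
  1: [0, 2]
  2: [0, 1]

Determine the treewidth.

2

A width-2 tree decomposition is:
Bags: B1 = {0, 1, 2}
Tree: (single bag)
A single bag containing all 3 vertices is trivially a valid decomposition of width 2. For the lower bound, the 3 vertices {0, 1, 2} are pairwise adjacent, and any tree decomposition puts a clique entirely inside one bag — forcing width ≥ 2. Hence tw(G) = 2 exactly.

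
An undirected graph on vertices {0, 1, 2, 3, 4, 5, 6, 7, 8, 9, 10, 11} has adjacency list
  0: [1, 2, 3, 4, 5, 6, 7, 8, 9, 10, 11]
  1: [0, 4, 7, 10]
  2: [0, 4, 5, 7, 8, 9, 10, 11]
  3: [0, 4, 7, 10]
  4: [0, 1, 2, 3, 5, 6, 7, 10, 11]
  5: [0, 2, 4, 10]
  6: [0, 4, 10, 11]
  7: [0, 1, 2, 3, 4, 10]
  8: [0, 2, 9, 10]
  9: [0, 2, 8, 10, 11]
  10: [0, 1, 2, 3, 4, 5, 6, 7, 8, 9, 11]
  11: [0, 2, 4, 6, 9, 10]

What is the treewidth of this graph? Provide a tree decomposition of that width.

Every bag has size at most 5, so the width is 5 − 1 = 4 and tw(G) ≤ 4. On the other hand G contains the 5-clique {0, 2, 8, 9, 10}. A clique must lie in a single bag of any decomposition, so no decomposition can have width below 4. Therefore the treewidth is 4.

Treewidth 4.
One such decomposition:
Bags: B1 = {0, 2, 4, 10, 11}  B2 = {0, 2, 9, 10, 11}  B3 = {0, 4, 6, 10, 11}  B4 = {0, 2, 4, 7, 10}  B5 = {0, 1, 4, 7, 10}  B6 = {0, 3, 4, 7, 10}  B7 = {0, 2, 4, 5, 10}  B8 = {0, 2, 8, 9, 10}
Tree: B1–B2, B1–B3, B1–B4, B4–B5, B4–B6, B4–B7, B2–B8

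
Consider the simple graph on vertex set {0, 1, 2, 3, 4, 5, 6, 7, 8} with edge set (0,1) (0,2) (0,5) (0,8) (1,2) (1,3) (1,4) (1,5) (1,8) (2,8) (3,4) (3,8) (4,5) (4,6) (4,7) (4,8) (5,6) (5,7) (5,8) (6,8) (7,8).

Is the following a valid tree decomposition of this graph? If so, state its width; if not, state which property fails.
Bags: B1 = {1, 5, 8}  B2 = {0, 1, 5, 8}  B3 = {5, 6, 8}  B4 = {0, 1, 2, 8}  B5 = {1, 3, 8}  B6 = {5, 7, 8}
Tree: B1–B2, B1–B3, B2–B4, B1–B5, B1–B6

No — vertex 4 appears in no bag.

A tree decomposition must satisfy three properties: every vertex lies in some bag; for every edge, both endpoints lie together in some bag; and for every vertex, the bags containing it form a connected subtree. Here vertex 4 appears in no bag, so the decomposition is invalid.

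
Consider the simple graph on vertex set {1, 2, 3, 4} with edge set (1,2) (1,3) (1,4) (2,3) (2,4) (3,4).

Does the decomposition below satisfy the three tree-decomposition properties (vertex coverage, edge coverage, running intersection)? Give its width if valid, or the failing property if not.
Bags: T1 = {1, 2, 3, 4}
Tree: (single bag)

Vertex coverage: the bags together contain {1, 2, 3, 4}, the full vertex set. Edge coverage: each edge of G has both endpoints in at least one bag. Running intersection: for every vertex, the bags containing it form a connected subtree. All three properties hold, so this is a valid tree decomposition of width max|bag| − 1 = 3, and hence tw(G) ≤ 3.

Yes; width 3.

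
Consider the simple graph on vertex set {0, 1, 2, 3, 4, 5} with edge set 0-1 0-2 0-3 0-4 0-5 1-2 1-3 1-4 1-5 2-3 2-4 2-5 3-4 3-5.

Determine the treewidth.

4

A width-4 tree decomposition is:
Bags: B1 = {0, 1, 2, 3, 4}  B2 = {0, 1, 2, 3, 5}
Tree: B1–B2
Each bag holds 5 vertices, so the decomposition has width 4, which upper-bounds the treewidth. On the other hand G contains the 5-clique {0, 1, 2, 3, 4}. A clique must lie in a single bag of any decomposition, so no decomposition can have width below 4. Combining the bounds, tw(G) = 4.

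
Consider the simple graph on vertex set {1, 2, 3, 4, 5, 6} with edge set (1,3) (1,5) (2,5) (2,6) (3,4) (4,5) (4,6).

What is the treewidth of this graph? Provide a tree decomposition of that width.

The largest bag has 3 vertices, giving width 2; this decomposition certifies tw(G) ≤ 2. The edges 2–6–4–5–2 form a cycle, so G is not a tree and its treewidth is at least 2. Combining the bounds, tw(G) = 2.

Treewidth 2.
Bags: B1 = {2, 5, 6}  B2 = {4, 5, 6}  B3 = {1, 4, 5}  B4 = {1, 3, 4}
Tree: B1–B2, B2–B3, B3–B4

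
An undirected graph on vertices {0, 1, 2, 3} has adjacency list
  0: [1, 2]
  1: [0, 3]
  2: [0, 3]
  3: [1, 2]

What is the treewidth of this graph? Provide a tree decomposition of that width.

Treewidth 2.
One such decomposition:
Bags: B1 = {1, 2, 3}  B2 = {0, 1, 2}
Tree: B1–B2

The largest bag has 3 vertices, giving width 2; this decomposition certifies tw(G) ≤ 2. The edges 1–3–2–0–1 form a cycle, so G is not a tree and its treewidth is at least 2. The upper and lower bounds meet at 2, so that is the treewidth.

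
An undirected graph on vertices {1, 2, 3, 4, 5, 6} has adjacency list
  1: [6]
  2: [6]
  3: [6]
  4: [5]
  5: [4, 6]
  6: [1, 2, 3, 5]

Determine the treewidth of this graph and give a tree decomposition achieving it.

Treewidth 1.
One optimal decomposition is:
Bags: B1 = {3, 6}  B2 = {5, 6}  B3 = {1, 6}  B4 = {2, 6}  B5 = {4, 5}
Tree: B1–B2, B1–B3, B3–B4, B2–B5

Each bag holds 2 vertices, so the decomposition has width 1, which upper-bounds the treewidth. Since G has at least one edge (e.g. 3–6), it is not an edgeless graph, so tw(G) ≥ 1. Combining the bounds, tw(G) = 1.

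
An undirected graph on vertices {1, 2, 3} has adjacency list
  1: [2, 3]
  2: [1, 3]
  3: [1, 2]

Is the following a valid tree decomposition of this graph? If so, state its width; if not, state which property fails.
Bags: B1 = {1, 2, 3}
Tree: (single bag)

Yes; width 2.

Checking the three conditions: (i) the bags cover all of {1, 2, 3}; (ii) for each edge, some bag contains both endpoints; (iii) the bags containing any fixed vertex form a subtree. All hold, so the decomposition is valid with width 3 − 1 = 2.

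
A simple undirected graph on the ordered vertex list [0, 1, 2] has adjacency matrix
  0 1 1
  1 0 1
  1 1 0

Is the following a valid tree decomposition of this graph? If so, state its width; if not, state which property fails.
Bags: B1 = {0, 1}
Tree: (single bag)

No — vertex 2 appears in no bag.

A tree decomposition must satisfy three properties: every vertex lies in some bag; for every edge, both endpoints lie together in some bag; and for every vertex, the bags containing it form a connected subtree. Here vertex 2 appears in no bag, so the decomposition is invalid.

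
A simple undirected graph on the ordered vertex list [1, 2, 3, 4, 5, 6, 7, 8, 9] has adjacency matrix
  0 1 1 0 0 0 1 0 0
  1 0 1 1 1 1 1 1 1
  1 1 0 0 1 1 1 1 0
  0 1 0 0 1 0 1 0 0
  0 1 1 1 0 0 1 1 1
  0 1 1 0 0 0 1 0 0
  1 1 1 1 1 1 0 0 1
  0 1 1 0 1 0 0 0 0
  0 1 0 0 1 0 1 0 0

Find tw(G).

A width-3 tree decomposition is:
Bags: B1 = {2, 3, 5, 7}  B2 = {2, 5, 7, 9}  B3 = {1, 2, 3, 7}  B4 = {2, 3, 6, 7}  B5 = {2, 3, 5, 8}  B6 = {2, 4, 5, 7}
Tree: B1–B2, B1–B3, B3–B4, B1–B5, B2–B6
Every bag has size at most 4, so the width is 4 − 1 = 3 and tw(G) ≤ 3. On the other hand G contains the 4-clique {2, 3, 5, 8}. A clique must lie in a single bag of any decomposition, so no decomposition can have width below 3. The upper and lower bounds meet at 3, so that is the treewidth.

3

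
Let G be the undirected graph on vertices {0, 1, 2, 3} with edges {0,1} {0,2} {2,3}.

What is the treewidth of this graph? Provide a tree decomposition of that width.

Treewidth 1.
One such decomposition:
Bags: B1 = {0, 1}  B2 = {0, 2}  B3 = {2, 3}
Tree: B1–B2, B2–B3

The largest bag has 2 vertices, giving width 1; this decomposition certifies tw(G) ≤ 1. G has an edge, so its treewidth is at least 1. Hence tw(G) = 1 exactly.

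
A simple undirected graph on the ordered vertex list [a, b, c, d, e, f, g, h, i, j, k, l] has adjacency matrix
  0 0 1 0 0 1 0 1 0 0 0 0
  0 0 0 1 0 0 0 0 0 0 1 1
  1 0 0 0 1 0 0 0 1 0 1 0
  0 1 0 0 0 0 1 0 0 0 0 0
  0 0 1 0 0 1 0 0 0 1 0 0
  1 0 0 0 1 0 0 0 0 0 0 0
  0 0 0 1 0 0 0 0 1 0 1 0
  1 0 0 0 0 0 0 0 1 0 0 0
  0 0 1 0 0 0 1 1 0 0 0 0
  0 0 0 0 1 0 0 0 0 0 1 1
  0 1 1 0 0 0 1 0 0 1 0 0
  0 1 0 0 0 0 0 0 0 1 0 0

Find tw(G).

A width-3 tree decomposition is:
Bags: B1 = {a, e, f, h}  B2 = {a, c, e, h}  B3 = {c, e, h, i}  B4 = {c, e, i, j}  B5 = {c, i, j, k}  B6 = {g, i, j, k}  B7 = {g, j, k, l}  B8 = {b, g, k, l}  B9 = {b, d, g, l}
Tree: B1–B2, B2–B3, B3–B4, B4–B5, B5–B6, B6–B7, B7–B8, B8–B9
Each bag holds 4 vertices, so the decomposition has width 3, which upper-bounds the treewidth. For the lower bound: the 4 vertex sets {a,f,h}, {e}, {c}, {g,i,j,k} are disjoint, each induces a connected subgraph, and every pair is joined by at least one edge of G. Contracting each set to a single vertex therefore yields K_{4} as a minor, and since treewidth is minor-monotone, tw(G) ≥ tw(K_{4}) = 3. The upper and lower bounds meet at 3, so that is the treewidth.

3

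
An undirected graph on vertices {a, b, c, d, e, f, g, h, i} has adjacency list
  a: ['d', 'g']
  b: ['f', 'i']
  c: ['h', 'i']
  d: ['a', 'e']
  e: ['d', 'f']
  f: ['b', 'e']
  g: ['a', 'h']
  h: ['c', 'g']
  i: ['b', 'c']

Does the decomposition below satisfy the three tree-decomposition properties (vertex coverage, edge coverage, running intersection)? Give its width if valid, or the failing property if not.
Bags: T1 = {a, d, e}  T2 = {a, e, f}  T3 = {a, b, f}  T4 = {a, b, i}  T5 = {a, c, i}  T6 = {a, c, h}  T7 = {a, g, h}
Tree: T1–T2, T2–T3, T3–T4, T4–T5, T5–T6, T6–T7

Vertex coverage: the bags together contain {a, b, c, d, e, f, g, h, i}, the full vertex set. Edge coverage: each edge of G has both endpoints in at least one bag. Running intersection: for every vertex, the bags containing it form a connected subtree. All three properties hold, so this is a valid tree decomposition of width max|bag| − 1 = 2, and hence tw(G) ≤ 2.

Yes; width 2.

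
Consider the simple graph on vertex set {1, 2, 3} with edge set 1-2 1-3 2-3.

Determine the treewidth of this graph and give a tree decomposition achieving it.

Treewidth 2.
One optimal decomposition is:
Bags: B1 = {1, 2, 3}
Tree: (single bag)

A single bag containing all 3 vertices is trivially a valid decomposition of width 2. On the other hand G contains the 3-clique {1, 2, 3}. A clique must lie in a single bag of any decomposition, so no decomposition can have width below 2. The upper and lower bounds meet at 2, so that is the treewidth.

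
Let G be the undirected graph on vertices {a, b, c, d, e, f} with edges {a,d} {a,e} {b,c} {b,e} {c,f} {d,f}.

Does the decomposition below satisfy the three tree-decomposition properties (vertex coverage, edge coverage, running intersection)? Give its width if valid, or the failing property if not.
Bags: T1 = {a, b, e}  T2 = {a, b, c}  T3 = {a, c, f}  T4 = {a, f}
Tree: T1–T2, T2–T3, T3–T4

No — vertex d appears in no bag.

A tree decomposition must satisfy three properties: every vertex lies in some bag; for every edge, both endpoints lie together in some bag; and for every vertex, the bags containing it form a connected subtree. Here vertex d appears in no bag, so the decomposition is invalid.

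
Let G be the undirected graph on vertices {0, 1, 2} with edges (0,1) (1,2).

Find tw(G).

1

A width-1 tree decomposition is:
Bags: B1 = {1, 2}  B2 = {0, 1}
Tree: B1–B2
The largest bag has 2 vertices, giving width 1; this decomposition certifies tw(G) ≤ 1. Since G has at least one edge (e.g. 2–1), it is not an edgeless graph, so tw(G) ≥ 1. Hence tw(G) = 1 exactly.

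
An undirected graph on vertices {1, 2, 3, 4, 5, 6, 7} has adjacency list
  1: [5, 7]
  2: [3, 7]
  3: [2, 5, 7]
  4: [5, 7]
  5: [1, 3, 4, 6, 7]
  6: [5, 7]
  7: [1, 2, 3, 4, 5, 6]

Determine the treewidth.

A width-2 tree decomposition is:
Bags: B1 = {3, 5, 7}  B2 = {1, 5, 7}  B3 = {2, 3, 7}  B4 = {4, 5, 7}  B5 = {5, 6, 7}
Tree: B1–B2, B1–B3, B2–B4, B4–B5
Each bag holds 3 vertices, so the decomposition has width 2, which upper-bounds the treewidth. On the other hand G contains the 3-clique {2, 3, 7}. A clique must lie in a single bag of any decomposition, so no decomposition can have width below 2. Therefore the treewidth is 2.

2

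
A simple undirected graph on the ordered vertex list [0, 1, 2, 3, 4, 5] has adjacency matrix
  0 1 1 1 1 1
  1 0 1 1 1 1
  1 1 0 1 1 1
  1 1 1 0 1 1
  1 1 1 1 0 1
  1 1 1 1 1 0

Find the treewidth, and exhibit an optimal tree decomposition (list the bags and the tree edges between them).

Treewidth 5.
One such decomposition:
Bags: B1 = {0, 1, 2, 3, 4, 5}
Tree: (single bag)

A single bag containing all 6 vertices is trivially a valid decomposition of width 5. Conversely, {0, 1, 2, 3, 4, 5} is a clique of size 6, and the vertices of any clique must share a bag in every tree decomposition; so some bag has ≥ 6 vertices and tw(G) ≥ 5. Therefore the treewidth is 5.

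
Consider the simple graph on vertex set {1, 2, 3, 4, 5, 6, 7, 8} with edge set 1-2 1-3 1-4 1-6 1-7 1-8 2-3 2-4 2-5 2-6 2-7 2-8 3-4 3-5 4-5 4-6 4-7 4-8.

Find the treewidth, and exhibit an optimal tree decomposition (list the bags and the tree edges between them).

Each bag holds 4 vertices, so the decomposition has width 3, which upper-bounds the treewidth. For the lower bound, the 4 vertices {1, 2, 4, 8} are pairwise adjacent, and any tree decomposition puts a clique entirely inside one bag — forcing width ≥ 3. Combining the bounds, tw(G) = 3.

Treewidth 3.
One such decomposition:
Bags: B1 = {1, 2, 3, 4}  B2 = {1, 2, 4, 6}  B3 = {1, 2, 4, 8}  B4 = {2, 3, 4, 5}  B5 = {1, 2, 4, 7}
Tree: B1–B2, B1–B3, B1–B4, B3–B5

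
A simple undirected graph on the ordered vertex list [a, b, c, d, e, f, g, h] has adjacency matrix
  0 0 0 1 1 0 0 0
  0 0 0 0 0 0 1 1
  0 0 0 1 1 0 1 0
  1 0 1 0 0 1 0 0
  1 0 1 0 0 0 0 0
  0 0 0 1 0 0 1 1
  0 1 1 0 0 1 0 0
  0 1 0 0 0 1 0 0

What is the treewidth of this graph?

A width-2 tree decomposition is:
Bags: B1 = {a, d, e}  B2 = {c, d, e}  B3 = {c, d, f}  B4 = {c, f, g}  B5 = {f, g, h}  B6 = {b, g, h}
Tree: B1–B2, B2–B3, B3–B4, B4–B5, B5–B6
Each bag holds 3 vertices, so the decomposition has width 2, which upper-bounds the treewidth. Since a–e–c–d–a is a cycle in G, G is not acyclic. Forests are exactly the graphs of treewidth ≤ 1, so tw(G) ≥ 2. Combining the bounds, tw(G) = 2.

2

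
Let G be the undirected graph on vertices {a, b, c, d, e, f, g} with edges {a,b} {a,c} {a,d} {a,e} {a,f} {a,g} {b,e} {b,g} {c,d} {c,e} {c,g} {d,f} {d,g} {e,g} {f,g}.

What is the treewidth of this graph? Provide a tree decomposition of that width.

Treewidth 3.
One such decomposition:
Bags: B1 = {a, c, e, g}  B2 = {a, b, e, g}  B3 = {a, c, d, g}  B4 = {a, d, f, g}
Tree: B1–B2, B1–B3, B3–B4

The largest bag has 4 vertices, giving width 3; this decomposition certifies tw(G) ≤ 3. For the lower bound, the 4 vertices {a, c, d, g} are pairwise adjacent, and any tree decomposition puts a clique entirely inside one bag — forcing width ≥ 3. Therefore the treewidth is 3.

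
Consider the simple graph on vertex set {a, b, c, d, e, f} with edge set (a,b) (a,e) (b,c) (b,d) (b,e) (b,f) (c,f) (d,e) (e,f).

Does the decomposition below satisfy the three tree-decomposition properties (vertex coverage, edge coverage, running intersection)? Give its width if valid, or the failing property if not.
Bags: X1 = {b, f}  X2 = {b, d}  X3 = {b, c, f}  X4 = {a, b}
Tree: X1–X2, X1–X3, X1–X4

No — vertex e appears in no bag.

A tree decomposition must satisfy three properties: every vertex lies in some bag; for every edge, both endpoints lie together in some bag; and for every vertex, the bags containing it form a connected subtree. Here vertex e appears in no bag, so the decomposition is invalid.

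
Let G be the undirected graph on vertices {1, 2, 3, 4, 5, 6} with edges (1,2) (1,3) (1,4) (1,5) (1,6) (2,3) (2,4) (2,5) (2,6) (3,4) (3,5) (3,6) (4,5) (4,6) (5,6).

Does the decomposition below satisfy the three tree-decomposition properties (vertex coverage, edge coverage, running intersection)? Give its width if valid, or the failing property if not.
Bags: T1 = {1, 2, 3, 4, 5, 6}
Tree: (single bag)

Every vertex of G appears in some bag (union = {1, 2, 3, 4, 5, 6}); every edge is covered by a bag; and for each vertex v the set of bags containing v is connected in the bag tree. The decomposition is therefore valid. The largest bag has 6 vertices, so the width is 5.

Yes; width 5.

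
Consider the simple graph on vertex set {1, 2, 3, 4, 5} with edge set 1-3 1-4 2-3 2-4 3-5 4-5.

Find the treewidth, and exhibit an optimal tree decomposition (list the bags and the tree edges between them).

Treewidth 2.
One optimal decomposition is:
Bags: B1 = {1, 3, 4}  B2 = {3, 4, 5}  B3 = {2, 3, 4}
Tree: B1–B2, B2–B3

Each bag holds 3 vertices, so the decomposition has width 2, which upper-bounds the treewidth. The edges 3–1–4–5–3 form a cycle, so G is not a tree and its treewidth is at least 2. Combining the bounds, tw(G) = 2.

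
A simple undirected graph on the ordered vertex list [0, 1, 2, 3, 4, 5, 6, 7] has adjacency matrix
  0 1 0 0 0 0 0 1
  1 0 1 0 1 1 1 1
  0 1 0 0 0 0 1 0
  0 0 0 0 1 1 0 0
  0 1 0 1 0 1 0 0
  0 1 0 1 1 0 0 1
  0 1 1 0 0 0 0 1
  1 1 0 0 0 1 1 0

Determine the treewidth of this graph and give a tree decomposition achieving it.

Treewidth 2.
Bags: B1 = {0, 1, 7}  B2 = {1, 5, 7}  B3 = {1, 6, 7}  B4 = {1, 2, 6}  B5 = {1, 4, 5}  B6 = {3, 4, 5}
Tree: B1–B2, B2–B3, B3–B4, B2–B5, B5–B6

Every bag has size at most 3, so the width is 3 − 1 = 2 and tw(G) ≤ 2. On the other hand G contains the 3-clique {1, 2, 6}. A clique must lie in a single bag of any decomposition, so no decomposition can have width below 2. Hence tw(G) = 2 exactly.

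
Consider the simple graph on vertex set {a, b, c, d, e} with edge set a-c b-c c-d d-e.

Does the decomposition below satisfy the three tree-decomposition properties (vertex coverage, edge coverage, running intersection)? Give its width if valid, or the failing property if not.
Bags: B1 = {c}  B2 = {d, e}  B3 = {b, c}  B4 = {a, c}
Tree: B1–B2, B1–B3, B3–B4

No — edge (d,c) lies in no bag.

A tree decomposition must satisfy three properties: every vertex lies in some bag; for every edge, both endpoints lie together in some bag; and for every vertex, the bags containing it form a connected subtree. Here edge (d,c) lies in no bag, so the decomposition is invalid.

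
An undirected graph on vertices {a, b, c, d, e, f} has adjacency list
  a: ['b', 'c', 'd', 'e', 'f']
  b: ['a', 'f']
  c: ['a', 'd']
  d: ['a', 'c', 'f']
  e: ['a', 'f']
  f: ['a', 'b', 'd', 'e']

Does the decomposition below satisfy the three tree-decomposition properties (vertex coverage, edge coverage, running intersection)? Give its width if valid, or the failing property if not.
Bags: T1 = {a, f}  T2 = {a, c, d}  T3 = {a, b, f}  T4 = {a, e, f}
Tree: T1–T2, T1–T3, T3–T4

No — edge (d,f) lies in no bag.

A tree decomposition must satisfy three properties: every vertex lies in some bag; for every edge, both endpoints lie together in some bag; and for every vertex, the bags containing it form a connected subtree. Here edge (d,f) lies in no bag, so the decomposition is invalid.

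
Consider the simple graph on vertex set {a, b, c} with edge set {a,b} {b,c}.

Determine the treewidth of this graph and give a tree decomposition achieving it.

The largest bag has 2 vertices, giving width 1; this decomposition certifies tw(G) ≤ 1. Any graph with an edge has treewidth ≥ 1, and G has the edge a–b. Therefore the treewidth is 1.

Treewidth 1.
One such decomposition:
Bags: B1 = {a, b}  B2 = {b, c}
Tree: B1–B2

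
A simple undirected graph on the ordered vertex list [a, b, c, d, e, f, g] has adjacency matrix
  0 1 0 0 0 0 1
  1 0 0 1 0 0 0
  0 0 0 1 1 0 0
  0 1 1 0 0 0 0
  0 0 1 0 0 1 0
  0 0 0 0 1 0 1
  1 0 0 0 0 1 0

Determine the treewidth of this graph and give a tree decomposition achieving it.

Treewidth 2.
One optimal decomposition is:
Bags: B1 = {c, d, e}  B2 = {d, e, f}  B3 = {d, f, g}  B4 = {a, d, g}  B5 = {a, b, d}
Tree: B1–B2, B2–B3, B3–B4, B4–B5

Every bag has size at most 3, so the width is 3 − 1 = 2 and tw(G) ≤ 2. For the lower bound, G contains the cycle d–c–e–f–g–a–b–d, so G is not a forest; only forests have treewidth ≤ 1, hence tw(G) ≥ 2. Therefore the treewidth is 2.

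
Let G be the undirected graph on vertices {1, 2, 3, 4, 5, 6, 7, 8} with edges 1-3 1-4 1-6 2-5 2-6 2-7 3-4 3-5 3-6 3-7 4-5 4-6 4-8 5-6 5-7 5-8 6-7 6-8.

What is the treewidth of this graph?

A width-3 tree decomposition is:
Bags: B1 = {3, 4, 5, 6}  B2 = {1, 3, 4, 6}  B3 = {3, 5, 6, 7}  B4 = {2, 5, 6, 7}  B5 = {4, 5, 6, 8}
Tree: B1–B2, B1–B3, B3–B4, B1–B5
Every bag has size at most 4, so the width is 4 − 1 = 3 and tw(G) ≤ 3. On the other hand G contains the 4-clique {1, 3, 4, 6}. A clique must lie in a single bag of any decomposition, so no decomposition can have width below 3. Hence tw(G) = 3 exactly.

3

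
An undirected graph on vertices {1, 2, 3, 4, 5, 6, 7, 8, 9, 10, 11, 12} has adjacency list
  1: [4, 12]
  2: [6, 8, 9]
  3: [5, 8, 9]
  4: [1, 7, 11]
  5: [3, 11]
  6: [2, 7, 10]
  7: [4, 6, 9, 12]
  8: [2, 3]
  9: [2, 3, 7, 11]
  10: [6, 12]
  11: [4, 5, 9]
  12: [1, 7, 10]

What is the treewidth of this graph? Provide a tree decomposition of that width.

Treewidth 3.
Bags: B1 = {1, 4, 10, 12}  B2 = {4, 7, 10, 12}  B3 = {4, 6, 7, 10}  B4 = {4, 6, 7, 11}  B5 = {6, 7, 9, 11}  B6 = {2, 6, 9, 11}  B7 = {2, 5, 9, 11}  B8 = {2, 3, 5, 9}  B9 = {2, 3, 5, 8}
Tree: B1–B2, B2–B3, B3–B4, B4–B5, B5–B6, B6–B7, B7–B8, B8–B9

Each bag holds 4 vertices, so the decomposition has width 3, which upper-bounds the treewidth. For the lower bound: the 4 vertex sets {1,10,12}, {4}, {7}, {2,6,9,11} are disjoint, each induces a connected subgraph, and every pair is joined by at least one edge of G. Contracting each set to a single vertex therefore yields K_{4} as a minor, and since treewidth is minor-monotone, tw(G) ≥ tw(K_{4}) = 3. Therefore the treewidth is 3.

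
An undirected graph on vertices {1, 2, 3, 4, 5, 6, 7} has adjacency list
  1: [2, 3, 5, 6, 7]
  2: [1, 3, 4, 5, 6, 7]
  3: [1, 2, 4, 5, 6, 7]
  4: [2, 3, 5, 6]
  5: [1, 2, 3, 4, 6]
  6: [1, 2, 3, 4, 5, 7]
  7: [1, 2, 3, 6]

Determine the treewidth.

4

A width-4 tree decomposition is:
Bags: B1 = {2, 3, 4, 5, 6}  B2 = {1, 2, 3, 5, 6}  B3 = {1, 2, 3, 6, 7}
Tree: B1–B2, B2–B3
The largest bag has 5 vertices, giving width 4; this decomposition certifies tw(G) ≤ 4. Conversely, {1, 2, 3, 5, 6} is a clique of size 5, and the vertices of any clique must share a bag in every tree decomposition; so some bag has ≥ 5 vertices and tw(G) ≥ 4. Hence tw(G) = 4 exactly.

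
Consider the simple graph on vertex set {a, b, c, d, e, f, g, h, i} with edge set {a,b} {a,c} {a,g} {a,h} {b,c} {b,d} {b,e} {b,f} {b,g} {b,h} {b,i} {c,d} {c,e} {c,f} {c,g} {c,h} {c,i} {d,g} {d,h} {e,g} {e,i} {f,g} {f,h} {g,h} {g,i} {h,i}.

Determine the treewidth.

4

A width-4 tree decomposition is:
Bags: B1 = {b, c, g, h, i}  B2 = {a, b, c, g, h}  B3 = {b, c, d, g, h}  B4 = {b, c, f, g, h}  B5 = {b, c, e, g, i}
Tree: B1–B2, B2–B3, B1–B4, B1–B5
The largest bag has 5 vertices, giving width 4; this decomposition certifies tw(G) ≤ 4. For the lower bound, the 5 vertices {b, c, e, g, i} are pairwise adjacent, and any tree decomposition puts a clique entirely inside one bag — forcing width ≥ 4. Therefore the treewidth is 4.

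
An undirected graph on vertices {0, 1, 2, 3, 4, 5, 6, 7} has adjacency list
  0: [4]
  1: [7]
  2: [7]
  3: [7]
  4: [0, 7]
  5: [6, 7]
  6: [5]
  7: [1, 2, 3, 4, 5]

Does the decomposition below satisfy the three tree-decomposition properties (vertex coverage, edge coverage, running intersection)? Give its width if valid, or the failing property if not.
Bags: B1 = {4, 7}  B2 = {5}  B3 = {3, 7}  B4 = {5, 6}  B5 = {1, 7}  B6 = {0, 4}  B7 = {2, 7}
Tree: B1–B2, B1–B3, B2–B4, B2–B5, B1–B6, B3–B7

No — edge (7,5) lies in no bag.

A tree decomposition must satisfy three properties: every vertex lies in some bag; for every edge, both endpoints lie together in some bag; and for every vertex, the bags containing it form a connected subtree. Here edge (7,5) lies in no bag, so the decomposition is invalid.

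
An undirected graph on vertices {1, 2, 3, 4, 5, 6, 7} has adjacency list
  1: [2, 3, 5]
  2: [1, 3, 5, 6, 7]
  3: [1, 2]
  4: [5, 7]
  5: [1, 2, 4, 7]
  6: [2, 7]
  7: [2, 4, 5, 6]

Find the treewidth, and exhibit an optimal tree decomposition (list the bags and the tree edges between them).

Treewidth 2.
One such decomposition:
Bags: B1 = {2, 5, 7}  B2 = {4, 5, 7}  B3 = {2, 6, 7}  B4 = {1, 2, 5}  B5 = {1, 2, 3}
Tree: B1–B2, B1–B3, B1–B4, B4–B5

Each bag holds 3 vertices, so the decomposition has width 2, which upper-bounds the treewidth. For the lower bound, the 3 vertices {1, 2, 3} are pairwise adjacent, and any tree decomposition puts a clique entirely inside one bag — forcing width ≥ 2. Combining the bounds, tw(G) = 2.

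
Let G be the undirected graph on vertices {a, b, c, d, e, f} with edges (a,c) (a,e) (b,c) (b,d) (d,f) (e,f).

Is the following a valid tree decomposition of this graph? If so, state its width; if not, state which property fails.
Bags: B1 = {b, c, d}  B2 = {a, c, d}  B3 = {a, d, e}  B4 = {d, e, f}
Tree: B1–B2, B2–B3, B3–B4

Checking the three conditions: (i) the bags cover all of {a, b, c, d, e, f}; (ii) for each edge, some bag contains both endpoints; (iii) the bags containing any fixed vertex form a subtree. All hold, so the decomposition is valid with width 3 − 1 = 2.

Yes; width 2.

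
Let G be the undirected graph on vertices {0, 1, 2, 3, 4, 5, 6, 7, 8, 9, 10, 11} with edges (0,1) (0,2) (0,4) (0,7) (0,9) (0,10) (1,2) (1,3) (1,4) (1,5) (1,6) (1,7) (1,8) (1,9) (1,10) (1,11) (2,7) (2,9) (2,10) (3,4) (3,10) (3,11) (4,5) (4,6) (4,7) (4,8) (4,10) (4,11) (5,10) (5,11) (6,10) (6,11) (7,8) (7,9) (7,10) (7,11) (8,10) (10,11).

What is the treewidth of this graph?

4

A width-4 tree decomposition is:
Bags: B1 = {1, 4, 7, 10, 11}  B2 = {1, 3, 4, 10, 11}  B3 = {1, 4, 7, 8, 10}  B4 = {0, 1, 4, 7, 10}  B5 = {0, 1, 2, 7, 10}  B6 = {1, 4, 6, 10, 11}  B7 = {0, 1, 2, 7, 9}  B8 = {1, 4, 5, 10, 11}
Tree: B1–B2, B1–B3, B1–B4, B4–B5, B2–B6, B5–B7, B2–B8
Each bag holds 5 vertices, so the decomposition has width 4, which upper-bounds the treewidth. Conversely, {0, 1, 2, 7, 9} is a clique of size 5, and the vertices of any clique must share a bag in every tree decomposition; so some bag has ≥ 5 vertices and tw(G) ≥ 4. Hence tw(G) = 4 exactly.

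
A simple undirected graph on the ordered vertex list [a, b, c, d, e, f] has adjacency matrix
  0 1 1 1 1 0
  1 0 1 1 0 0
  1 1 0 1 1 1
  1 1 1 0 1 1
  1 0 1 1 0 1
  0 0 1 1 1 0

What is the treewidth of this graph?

3

A width-3 tree decomposition is:
Bags: B1 = {a, c, d, e}  B2 = {c, d, e, f}  B3 = {a, b, c, d}
Tree: B1–B2, B1–B3
Every bag has size at most 4, so the width is 4 − 1 = 3 and tw(G) ≤ 3. On the other hand G contains the 4-clique {c, d, e, f}. A clique must lie in a single bag of any decomposition, so no decomposition can have width below 3. Combining the bounds, tw(G) = 3.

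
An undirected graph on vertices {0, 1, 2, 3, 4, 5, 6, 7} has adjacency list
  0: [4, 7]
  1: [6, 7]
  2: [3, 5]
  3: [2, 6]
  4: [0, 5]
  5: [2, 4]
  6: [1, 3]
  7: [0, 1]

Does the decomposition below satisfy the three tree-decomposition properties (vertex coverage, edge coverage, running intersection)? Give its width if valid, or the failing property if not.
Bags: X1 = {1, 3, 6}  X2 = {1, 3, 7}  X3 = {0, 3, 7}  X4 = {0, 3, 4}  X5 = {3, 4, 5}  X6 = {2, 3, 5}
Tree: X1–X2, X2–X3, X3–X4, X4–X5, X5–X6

Yes; width 2.

Every vertex of G appears in some bag (union = {0, 1, 2, 3, 4, 5, 6, 7}); every edge is covered by a bag; and for each vertex v the set of bags containing v is connected in the bag tree. The decomposition is therefore valid. The largest bag has 3 vertices, so the width is 2.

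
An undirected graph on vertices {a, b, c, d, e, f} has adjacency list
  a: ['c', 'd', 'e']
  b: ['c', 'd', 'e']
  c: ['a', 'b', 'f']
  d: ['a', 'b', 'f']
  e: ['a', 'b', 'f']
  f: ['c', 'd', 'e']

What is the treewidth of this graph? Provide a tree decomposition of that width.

Treewidth 3.
Bags: B1 = {a, b, e, f}  B2 = {a, b, c, f}  B3 = {a, b, d, f}
Tree: B1–B2, B2–B3

The largest bag has 4 vertices, giving width 3; this decomposition certifies tw(G) ≤ 3. For the lower bound: the 4 vertex sets {a,e}, {b,c}, {f}, {d} are disjoint, each induces a connected subgraph, and every pair is joined by at least one edge of G. Contracting each set to a single vertex therefore yields K_{4} as a minor, and since treewidth is minor-monotone, tw(G) ≥ tw(K_{4}) = 3. The upper and lower bounds meet at 3, so that is the treewidth.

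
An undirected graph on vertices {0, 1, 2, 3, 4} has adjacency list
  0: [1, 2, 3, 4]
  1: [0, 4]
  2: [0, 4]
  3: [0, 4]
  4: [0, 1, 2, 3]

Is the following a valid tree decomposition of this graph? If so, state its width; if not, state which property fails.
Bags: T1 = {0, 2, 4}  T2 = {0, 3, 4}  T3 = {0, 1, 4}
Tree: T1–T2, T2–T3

Every vertex of G appears in some bag (union = {0, 1, 2, 3, 4}); every edge is covered by a bag; and for each vertex v the set of bags containing v is connected in the bag tree. The decomposition is therefore valid. The largest bag has 3 vertices, so the width is 2.

Yes; width 2.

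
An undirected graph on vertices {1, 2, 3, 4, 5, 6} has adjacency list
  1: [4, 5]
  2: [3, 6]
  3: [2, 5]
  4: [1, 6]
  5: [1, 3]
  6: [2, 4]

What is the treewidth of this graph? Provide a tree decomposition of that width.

The largest bag has 3 vertices, giving width 2; this decomposition certifies tw(G) ≤ 2. Since 2–3–5–1–4–6–2 is a cycle in G, G is not acyclic. Forests are exactly the graphs of treewidth ≤ 1, so tw(G) ≥ 2. Hence tw(G) = 2 exactly.

Treewidth 2.
One such decomposition:
Bags: B1 = {2, 3, 5}  B2 = {1, 2, 5}  B3 = {1, 2, 4}  B4 = {2, 4, 6}
Tree: B1–B2, B2–B3, B3–B4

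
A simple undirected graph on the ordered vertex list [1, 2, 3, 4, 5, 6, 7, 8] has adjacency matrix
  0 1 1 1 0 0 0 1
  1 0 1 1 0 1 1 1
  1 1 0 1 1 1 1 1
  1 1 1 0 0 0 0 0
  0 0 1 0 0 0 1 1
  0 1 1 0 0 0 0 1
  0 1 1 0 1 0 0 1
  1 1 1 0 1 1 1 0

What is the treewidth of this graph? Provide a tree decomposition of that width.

The largest bag has 4 vertices, giving width 3; this decomposition certifies tw(G) ≤ 3. Conversely, {1, 2, 3, 8} is a clique of size 4, and the vertices of any clique must share a bag in every tree decomposition; so some bag has ≥ 4 vertices and tw(G) ≥ 3. The upper and lower bounds meet at 3, so that is the treewidth.

Treewidth 3.
One such decomposition:
Bags: B1 = {1, 2, 3, 4}  B2 = {1, 2, 3, 8}  B3 = {2, 3, 7, 8}  B4 = {2, 3, 6, 8}  B5 = {3, 5, 7, 8}
Tree: B1–B2, B2–B3, B2–B4, B3–B5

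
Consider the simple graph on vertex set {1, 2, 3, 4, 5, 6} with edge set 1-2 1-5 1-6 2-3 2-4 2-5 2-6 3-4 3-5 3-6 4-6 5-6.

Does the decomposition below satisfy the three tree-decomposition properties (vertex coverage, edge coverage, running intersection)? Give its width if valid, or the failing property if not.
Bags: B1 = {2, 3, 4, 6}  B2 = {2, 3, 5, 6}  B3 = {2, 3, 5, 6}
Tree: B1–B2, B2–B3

No — vertex 1 appears in no bag.

A tree decomposition must satisfy three properties: every vertex lies in some bag; for every edge, both endpoints lie together in some bag; and for every vertex, the bags containing it form a connected subtree. Here vertex 1 appears in no bag, so the decomposition is invalid.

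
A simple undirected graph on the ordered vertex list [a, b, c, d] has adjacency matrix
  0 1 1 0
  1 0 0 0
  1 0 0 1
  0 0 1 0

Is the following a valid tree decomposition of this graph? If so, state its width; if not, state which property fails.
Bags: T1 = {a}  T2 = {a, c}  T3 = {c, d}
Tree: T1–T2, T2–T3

No — vertex b appears in no bag.

A tree decomposition must satisfy three properties: every vertex lies in some bag; for every edge, both endpoints lie together in some bag; and for every vertex, the bags containing it form a connected subtree. Here vertex b appears in no bag, so the decomposition is invalid.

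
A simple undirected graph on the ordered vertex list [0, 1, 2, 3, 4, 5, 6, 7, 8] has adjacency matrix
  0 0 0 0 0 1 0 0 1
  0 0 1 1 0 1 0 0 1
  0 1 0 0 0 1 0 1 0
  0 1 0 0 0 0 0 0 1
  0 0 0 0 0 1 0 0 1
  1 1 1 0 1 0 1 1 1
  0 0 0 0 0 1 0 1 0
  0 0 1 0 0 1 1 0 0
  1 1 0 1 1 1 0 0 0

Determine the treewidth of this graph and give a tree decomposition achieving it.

The largest bag has 3 vertices, giving width 2; this decomposition certifies tw(G) ≤ 2. Conversely, {1, 3, 8} is a clique of size 3, and the vertices of any clique must share a bag in every tree decomposition; so some bag has ≥ 3 vertices and tw(G) ≥ 2. Therefore the treewidth is 2.

Treewidth 2.
One optimal decomposition is:
Bags: B1 = {1, 5, 8}  B2 = {4, 5, 8}  B3 = {0, 5, 8}  B4 = {1, 2, 5}  B5 = {1, 3, 8}  B6 = {2, 5, 7}  B7 = {5, 6, 7}
Tree: B1–B2, B1–B3, B1–B4, B1–B5, B4–B6, B6–B7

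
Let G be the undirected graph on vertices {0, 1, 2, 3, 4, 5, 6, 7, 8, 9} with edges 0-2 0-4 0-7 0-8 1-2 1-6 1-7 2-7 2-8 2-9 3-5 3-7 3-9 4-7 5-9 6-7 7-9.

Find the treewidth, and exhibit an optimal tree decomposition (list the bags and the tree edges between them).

Treewidth 2.
One such decomposition:
Bags: B1 = {1, 2, 7}  B2 = {2, 7, 9}  B3 = {3, 7, 9}  B4 = {1, 6, 7}  B5 = {0, 2, 7}  B6 = {0, 4, 7}  B7 = {3, 5, 9}  B8 = {0, 2, 8}
Tree: B1–B2, B2–B3, B1–B4, B2–B5, B5–B6, B3–B7, B5–B8

Each bag holds 3 vertices, so the decomposition has width 2, which upper-bounds the treewidth. Conversely, {0, 2, 8} is a clique of size 3, and the vertices of any clique must share a bag in every tree decomposition; so some bag has ≥ 3 vertices and tw(G) ≥ 2. Therefore the treewidth is 2.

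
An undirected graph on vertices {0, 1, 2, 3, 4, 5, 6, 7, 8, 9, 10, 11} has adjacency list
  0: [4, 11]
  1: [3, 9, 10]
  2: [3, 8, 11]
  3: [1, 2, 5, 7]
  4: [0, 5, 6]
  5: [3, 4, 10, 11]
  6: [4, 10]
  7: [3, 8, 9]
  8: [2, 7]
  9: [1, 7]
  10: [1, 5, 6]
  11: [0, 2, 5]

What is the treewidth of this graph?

A width-3 tree decomposition is:
Bags: B1 = {0, 4, 6, 11}  B2 = {4, 5, 6, 11}  B3 = {5, 6, 10, 11}  B4 = {2, 5, 10, 11}  B5 = {2, 3, 5, 10}  B6 = {1, 2, 3, 10}  B7 = {1, 2, 3, 8}  B8 = {1, 3, 7, 8}  B9 = {1, 7, 8, 9}
Tree: B1–B2, B2–B3, B3–B4, B4–B5, B5–B6, B6–B7, B7–B8, B8–B9
Each bag holds 4 vertices, so the decomposition has width 3, which upper-bounds the treewidth. For the lower bound: the 4 vertex sets {0,4,6}, {11}, {5}, {1,2,3,10} are disjoint, each induces a connected subgraph, and every pair is joined by at least one edge of G. Contracting each set to a single vertex therefore yields K_{4} as a minor, and since treewidth is minor-monotone, tw(G) ≥ tw(K_{4}) = 3. Therefore the treewidth is 3.

3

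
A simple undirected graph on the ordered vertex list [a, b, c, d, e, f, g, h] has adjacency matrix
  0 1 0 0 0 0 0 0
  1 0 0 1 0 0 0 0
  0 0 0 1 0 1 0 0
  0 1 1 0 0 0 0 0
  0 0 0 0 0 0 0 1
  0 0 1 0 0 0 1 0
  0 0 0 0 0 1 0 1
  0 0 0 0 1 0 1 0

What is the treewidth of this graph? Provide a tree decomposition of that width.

Treewidth 1.
Bags: B1 = {a, b}  B2 = {b, d}  B3 = {c, d}  B4 = {c, f}  B5 = {f, g}  B6 = {g, h}  B7 = {e, h}
Tree: B1–B2, B2–B3, B3–B4, B4–B5, B5–B6, B6–B7

The largest bag has 2 vertices, giving width 1; this decomposition certifies tw(G) ≤ 1. Since G has at least one edge (e.g. a–b), it is not an edgeless graph, so tw(G) ≥ 1. Combining the bounds, tw(G) = 1.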